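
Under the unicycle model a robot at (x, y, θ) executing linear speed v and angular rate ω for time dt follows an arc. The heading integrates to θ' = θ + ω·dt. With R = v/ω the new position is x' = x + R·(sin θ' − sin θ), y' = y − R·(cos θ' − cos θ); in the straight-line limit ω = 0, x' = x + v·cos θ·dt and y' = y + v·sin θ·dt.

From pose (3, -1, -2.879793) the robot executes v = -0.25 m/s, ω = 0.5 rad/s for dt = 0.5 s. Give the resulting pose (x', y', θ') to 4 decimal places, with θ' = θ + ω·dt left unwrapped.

(3.1155, -0.9530, -2.6298)

θ' = -2.8798 + 0.5·0.5 = -2.6298
R = v/ω = -0.25/0.5 = -0.5000
x' = 3 + -0.5000·(sin -2.6298 − sin -2.8798) = 3.1155
y' = -1 − -0.5000·(cos -2.6298 − cos -2.8798) = -0.9530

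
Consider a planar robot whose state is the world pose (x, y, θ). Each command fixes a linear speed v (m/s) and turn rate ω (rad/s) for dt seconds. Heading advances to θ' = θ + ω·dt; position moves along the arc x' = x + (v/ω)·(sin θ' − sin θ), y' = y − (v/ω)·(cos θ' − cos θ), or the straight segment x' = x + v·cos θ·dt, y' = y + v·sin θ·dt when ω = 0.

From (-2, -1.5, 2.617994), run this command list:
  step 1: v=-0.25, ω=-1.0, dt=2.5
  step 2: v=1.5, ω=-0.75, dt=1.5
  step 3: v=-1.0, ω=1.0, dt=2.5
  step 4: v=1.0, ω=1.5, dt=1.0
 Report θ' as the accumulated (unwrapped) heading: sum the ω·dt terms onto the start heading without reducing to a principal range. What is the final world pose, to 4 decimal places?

(-2.5778, -2.6276, 2.9930)

step 1: θ'=0.1180 (R=0.2500) → pose (-2.0956, -1.9648, 0.1180)
step 2: θ'=-1.0070 (R=-2.0000) → pose (-0.1697, -2.8821, -1.0070)
step 3: θ'=1.4930 (R=-1.0000) → pose (-2.0119, -3.3387, 1.4930)
step 4: θ'=2.9930 (R=0.6667) → pose (-2.5778, -2.6276, 2.9930)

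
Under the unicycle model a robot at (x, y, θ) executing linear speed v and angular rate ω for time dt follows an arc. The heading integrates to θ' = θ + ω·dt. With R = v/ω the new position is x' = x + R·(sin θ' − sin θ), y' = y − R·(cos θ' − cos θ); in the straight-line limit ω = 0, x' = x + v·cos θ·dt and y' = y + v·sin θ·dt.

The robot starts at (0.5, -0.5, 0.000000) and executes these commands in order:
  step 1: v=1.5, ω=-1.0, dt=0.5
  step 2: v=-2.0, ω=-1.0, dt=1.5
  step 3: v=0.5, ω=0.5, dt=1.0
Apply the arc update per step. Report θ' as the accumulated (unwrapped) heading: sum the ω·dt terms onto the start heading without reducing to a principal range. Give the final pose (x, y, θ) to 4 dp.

step 1: θ'=-0.5000 (R=-1.5000) → pose (1.2191, -0.6836, -0.5000)
step 2: θ'=-2.0000 (R=2.0000) → pose (0.3594, 1.9038, -2.0000)
step 3: θ'=-1.5000 (R=1.0000) → pose (0.2712, 1.4169, -1.5000)

(0.2712, 1.4169, -1.5000)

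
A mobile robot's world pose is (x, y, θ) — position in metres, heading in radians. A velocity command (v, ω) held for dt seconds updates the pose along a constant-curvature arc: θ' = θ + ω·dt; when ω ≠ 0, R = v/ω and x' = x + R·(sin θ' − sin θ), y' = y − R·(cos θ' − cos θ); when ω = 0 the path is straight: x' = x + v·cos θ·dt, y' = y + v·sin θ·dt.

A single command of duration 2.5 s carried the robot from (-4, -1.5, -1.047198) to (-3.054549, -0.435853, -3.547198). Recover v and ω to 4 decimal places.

Δθ = -3.547198 − -1.047198 = -2.500000
ω = Δθ/dt = -2.500000/2.5 = -1.0000
R = −Δy/(cos θ' − cos θ) = 0.7500
v = R·ω = 0.7500·-1.0000 = -0.7500

v = -0.7500, ω = -1.0000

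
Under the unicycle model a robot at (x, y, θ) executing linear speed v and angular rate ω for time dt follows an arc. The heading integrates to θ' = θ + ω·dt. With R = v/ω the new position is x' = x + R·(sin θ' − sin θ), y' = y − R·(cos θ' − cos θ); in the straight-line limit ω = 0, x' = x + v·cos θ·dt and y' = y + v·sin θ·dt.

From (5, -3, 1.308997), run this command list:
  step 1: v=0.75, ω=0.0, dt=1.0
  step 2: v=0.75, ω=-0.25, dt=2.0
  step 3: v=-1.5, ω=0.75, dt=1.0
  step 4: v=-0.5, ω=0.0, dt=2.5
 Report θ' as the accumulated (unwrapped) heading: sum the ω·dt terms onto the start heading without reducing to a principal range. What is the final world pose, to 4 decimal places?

step 1: θ'=1.3090 (straight) → pose (5.1941, -2.2756, 1.3090)
step 2: θ'=0.8090 (R=-3.0000) → pose (5.9211, -0.9813, 0.8090)
step 3: θ'=1.5590 (R=-2.0000) → pose (5.3684, -2.3382, 1.5590)
step 4: θ'=1.5590 (straight) → pose (5.3537, -3.5881, 1.5590)

(5.3537, -3.5881, 1.5590)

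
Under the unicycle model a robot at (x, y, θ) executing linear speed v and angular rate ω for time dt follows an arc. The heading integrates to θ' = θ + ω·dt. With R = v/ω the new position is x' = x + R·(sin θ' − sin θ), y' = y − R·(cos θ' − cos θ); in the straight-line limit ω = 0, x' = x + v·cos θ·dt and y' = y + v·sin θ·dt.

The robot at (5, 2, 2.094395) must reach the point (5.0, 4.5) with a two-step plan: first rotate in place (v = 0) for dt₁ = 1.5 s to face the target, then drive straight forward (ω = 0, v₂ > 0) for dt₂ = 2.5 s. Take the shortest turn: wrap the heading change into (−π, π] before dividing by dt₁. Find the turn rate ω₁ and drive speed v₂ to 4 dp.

ω₁ = -0.3491, v₂ = 1.0000

heading to target = atan2(4.5−2, 5−5) = 1.5708
Δθ = wrap(1.5708 − 2.0944) = -0.5236; ω₁ = Δθ/dt₁ = -0.3491
distance = √((5−5)² + (4.5−2)²) = 2.5000; v₂ = distance/dt₂ = 1.0000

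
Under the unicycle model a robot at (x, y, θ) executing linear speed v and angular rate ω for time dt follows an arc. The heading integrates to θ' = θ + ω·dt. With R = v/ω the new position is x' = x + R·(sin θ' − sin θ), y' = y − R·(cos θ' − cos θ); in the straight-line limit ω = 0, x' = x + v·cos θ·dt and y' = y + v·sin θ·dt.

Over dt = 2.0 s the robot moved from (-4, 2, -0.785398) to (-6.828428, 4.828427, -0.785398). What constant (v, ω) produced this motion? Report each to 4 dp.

Δθ = -0.785398 − -0.785398 = 0.000000
ω = Δθ/dt = 0.000000/2.0 = 0.0000
ω = 0 → v = (Δx·cos θ + Δy·sin θ)/dt = -2.0000

v = -2.0000, ω = 0.0000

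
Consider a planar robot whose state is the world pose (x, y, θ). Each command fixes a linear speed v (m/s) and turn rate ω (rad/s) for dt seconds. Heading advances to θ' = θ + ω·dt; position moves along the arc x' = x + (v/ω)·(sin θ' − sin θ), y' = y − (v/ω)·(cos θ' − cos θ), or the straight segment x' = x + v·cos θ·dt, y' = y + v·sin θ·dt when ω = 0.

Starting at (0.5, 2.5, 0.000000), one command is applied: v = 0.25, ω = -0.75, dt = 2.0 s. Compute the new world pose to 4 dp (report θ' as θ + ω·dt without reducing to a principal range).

θ' = 0.0000 + -0.75·2.0 = -1.5000
R = v/ω = 0.25/-0.75 = -0.3333
x' = 0.5 + -0.3333·(sin -1.5000 − sin 0.0000) = 0.8325
y' = 2.5 − -0.3333·(cos -1.5000 − cos 0.0000) = 2.1902

(0.8325, 2.1902, -1.5000)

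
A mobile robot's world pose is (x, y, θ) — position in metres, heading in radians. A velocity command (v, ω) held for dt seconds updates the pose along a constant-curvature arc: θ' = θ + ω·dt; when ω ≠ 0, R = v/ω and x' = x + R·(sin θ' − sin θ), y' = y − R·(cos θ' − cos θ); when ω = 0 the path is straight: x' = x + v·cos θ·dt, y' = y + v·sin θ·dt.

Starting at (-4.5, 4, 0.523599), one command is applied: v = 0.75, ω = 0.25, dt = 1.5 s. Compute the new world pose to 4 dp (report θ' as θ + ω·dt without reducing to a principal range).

(-3.6526, 4.7300, 0.8986)

θ' = 0.5236 + 0.25·1.5 = 0.8986
R = v/ω = 0.75/0.25 = 3.0000
x' = -4.5 + 3.0000·(sin 0.8986 − sin 0.5236) = -3.6526
y' = 4 − 3.0000·(cos 0.8986 − cos 0.5236) = 4.7300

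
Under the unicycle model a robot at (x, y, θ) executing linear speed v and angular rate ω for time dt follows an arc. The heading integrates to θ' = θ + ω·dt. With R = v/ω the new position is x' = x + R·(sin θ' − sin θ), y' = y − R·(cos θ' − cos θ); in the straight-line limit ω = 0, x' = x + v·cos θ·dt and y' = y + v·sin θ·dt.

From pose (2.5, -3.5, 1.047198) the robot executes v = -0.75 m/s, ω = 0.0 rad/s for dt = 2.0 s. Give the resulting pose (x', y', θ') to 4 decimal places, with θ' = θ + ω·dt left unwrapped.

(1.7500, -4.7990, 1.0472)

θ' = 1.0472 + 0.0·2.0 = 1.0472
ω = 0 → straight: x' = 2.5 + -0.75·cos(1.0472)·2.0 = 1.7500
y' = -3.5 + -0.75·sin(1.0472)·2.0 = -4.7990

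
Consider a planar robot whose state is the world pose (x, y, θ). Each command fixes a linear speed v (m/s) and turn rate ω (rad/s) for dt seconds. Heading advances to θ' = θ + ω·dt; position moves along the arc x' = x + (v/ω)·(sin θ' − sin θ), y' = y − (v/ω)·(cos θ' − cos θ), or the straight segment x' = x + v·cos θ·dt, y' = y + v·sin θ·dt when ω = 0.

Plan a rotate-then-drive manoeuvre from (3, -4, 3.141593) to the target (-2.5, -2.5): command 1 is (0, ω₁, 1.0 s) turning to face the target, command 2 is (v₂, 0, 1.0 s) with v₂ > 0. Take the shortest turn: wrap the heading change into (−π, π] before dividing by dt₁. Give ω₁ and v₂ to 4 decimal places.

ω₁ = -0.2663, v₂ = 5.7009

heading to target = atan2(-2.5−-4, -2.5−3) = 2.8753
Δθ = wrap(2.8753 − 3.1416) = -0.2663; ω₁ = Δθ/dt₁ = -0.2663
distance = √((-2.5−3)² + (-2.5−-4)²) = 5.7009; v₂ = distance/dt₂ = 5.7009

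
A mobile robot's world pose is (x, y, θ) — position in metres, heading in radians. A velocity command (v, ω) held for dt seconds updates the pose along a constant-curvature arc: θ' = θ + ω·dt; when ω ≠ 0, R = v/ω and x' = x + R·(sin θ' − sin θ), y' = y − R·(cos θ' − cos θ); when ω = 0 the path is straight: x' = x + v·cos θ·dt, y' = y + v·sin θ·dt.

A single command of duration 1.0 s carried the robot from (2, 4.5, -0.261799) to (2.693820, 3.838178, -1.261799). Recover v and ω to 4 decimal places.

v = 1.0000, ω = -1.0000

Δθ = -1.261799 − -0.261799 = -1.000000
ω = Δθ/dt = -1.000000/1.0 = -1.0000
R = Δx/(sin θ' − sin θ) = -1.0000
v = R·ω = -1.0000·-1.0000 = 1.0000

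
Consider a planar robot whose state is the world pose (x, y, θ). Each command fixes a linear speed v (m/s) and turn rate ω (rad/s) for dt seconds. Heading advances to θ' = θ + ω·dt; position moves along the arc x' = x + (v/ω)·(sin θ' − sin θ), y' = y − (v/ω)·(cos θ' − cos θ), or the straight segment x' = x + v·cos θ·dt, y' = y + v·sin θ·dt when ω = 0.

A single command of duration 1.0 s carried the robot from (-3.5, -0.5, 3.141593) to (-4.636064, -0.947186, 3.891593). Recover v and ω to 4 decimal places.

v = 1.2500, ω = 0.7500

Δθ = 3.891593 − 3.141593 = 0.750000
ω = Δθ/dt = 0.750000/1.0 = 0.7500
R = Δx/(sin θ' − sin θ) = 1.6667
v = R·ω = 1.6667·0.7500 = 1.2500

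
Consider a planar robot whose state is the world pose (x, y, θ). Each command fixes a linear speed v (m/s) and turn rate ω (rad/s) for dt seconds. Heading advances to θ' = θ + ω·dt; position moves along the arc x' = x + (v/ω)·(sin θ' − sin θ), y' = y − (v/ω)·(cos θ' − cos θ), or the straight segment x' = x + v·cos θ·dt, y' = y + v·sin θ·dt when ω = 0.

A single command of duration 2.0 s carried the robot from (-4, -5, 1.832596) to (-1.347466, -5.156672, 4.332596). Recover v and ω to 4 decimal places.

v = -1.7500, ω = 1.2500

Δθ = 4.332596 − 1.832596 = 2.500000
ω = Δθ/dt = 2.500000/2.0 = 1.2500
R = Δx/(sin θ' − sin θ) = -1.4000
v = R·ω = -1.4000·1.2500 = -1.7500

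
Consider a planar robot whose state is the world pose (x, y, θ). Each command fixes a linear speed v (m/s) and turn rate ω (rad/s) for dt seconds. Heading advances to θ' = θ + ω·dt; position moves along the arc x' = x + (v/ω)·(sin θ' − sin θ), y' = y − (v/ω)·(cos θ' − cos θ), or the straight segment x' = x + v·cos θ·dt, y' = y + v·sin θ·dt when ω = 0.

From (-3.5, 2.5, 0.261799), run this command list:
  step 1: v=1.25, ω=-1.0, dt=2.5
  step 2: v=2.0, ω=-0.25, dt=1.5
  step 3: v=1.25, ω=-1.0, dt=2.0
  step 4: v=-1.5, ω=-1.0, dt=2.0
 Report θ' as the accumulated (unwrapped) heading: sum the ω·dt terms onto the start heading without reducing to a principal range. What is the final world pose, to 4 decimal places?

step 1: θ'=-2.2382 (R=-1.2500) → pose (-2.1947, 0.5189, -2.2382)
step 2: θ'=-2.6132 (R=-8.0000) → pose (-4.4450, -1.4384, -2.6132)
step 3: θ'=-4.6132 (R=-1.2500) → pose (-6.3190, -0.4827, -4.6132)
step 4: θ'=-6.6132 (R=1.5000) → pose (-8.2977, -2.0503, -6.6132)

(-8.2977, -2.0503, -6.6132)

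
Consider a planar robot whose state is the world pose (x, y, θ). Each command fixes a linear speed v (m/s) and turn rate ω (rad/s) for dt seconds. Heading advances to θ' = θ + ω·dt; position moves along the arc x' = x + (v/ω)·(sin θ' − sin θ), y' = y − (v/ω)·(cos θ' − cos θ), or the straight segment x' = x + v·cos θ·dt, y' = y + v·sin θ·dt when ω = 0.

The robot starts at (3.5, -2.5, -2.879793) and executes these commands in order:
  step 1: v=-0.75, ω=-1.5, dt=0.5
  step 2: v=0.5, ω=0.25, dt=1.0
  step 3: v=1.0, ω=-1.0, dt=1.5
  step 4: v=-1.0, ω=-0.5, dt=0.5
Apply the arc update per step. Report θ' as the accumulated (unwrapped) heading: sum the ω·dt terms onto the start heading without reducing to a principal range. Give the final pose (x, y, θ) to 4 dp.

(2.5039, -1.7033, -5.1298)

step 1: θ'=-3.6298 (R=0.5000) → pose (3.8639, -2.5414, -3.6298)
step 2: θ'=-3.3798 (R=2.0000) → pose (3.3978, -2.3642, -3.3798)
step 3: θ'=-4.8798 (R=-1.0000) → pose (2.6477, -1.2258, -4.8798)
step 4: θ'=-5.1298 (R=2.0000) → pose (2.5039, -1.7033, -5.1298)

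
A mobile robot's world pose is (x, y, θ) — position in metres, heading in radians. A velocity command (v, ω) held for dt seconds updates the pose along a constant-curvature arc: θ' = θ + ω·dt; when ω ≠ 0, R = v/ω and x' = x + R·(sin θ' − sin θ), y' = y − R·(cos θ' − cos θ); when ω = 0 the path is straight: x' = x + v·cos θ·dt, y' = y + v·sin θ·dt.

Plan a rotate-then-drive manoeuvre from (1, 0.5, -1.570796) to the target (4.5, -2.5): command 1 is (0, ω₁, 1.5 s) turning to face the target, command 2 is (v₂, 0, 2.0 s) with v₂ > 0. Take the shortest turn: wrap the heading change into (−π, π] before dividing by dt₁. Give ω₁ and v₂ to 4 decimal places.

heading to target = atan2(-2.5−0.5, 4.5−1) = -0.7086
Δθ = wrap(-0.7086 − -1.5708) = 0.8622; ω₁ = Δθ/dt₁ = 0.5748
distance = √((4.5−1)² + (-2.5−0.5)²) = 4.6098; v₂ = distance/dt₂ = 2.3049

ω₁ = 0.5748, v₂ = 2.3049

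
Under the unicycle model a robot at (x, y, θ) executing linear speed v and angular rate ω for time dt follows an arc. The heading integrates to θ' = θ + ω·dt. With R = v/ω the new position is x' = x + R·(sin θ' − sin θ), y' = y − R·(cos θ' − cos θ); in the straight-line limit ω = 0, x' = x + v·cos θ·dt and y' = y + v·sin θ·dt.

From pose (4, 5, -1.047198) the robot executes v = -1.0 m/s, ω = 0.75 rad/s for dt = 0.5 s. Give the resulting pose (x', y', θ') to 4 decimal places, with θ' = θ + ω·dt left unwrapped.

(3.6756, 5.3766, -0.6722)

θ' = -1.0472 + 0.75·0.5 = -0.6722
R = v/ω = -1.0/0.75 = -1.3333
x' = 4 + -1.3333·(sin -0.6722 − sin -1.0472) = 3.6756
y' = 5 − -1.3333·(cos -0.6722 − cos -1.0472) = 5.3766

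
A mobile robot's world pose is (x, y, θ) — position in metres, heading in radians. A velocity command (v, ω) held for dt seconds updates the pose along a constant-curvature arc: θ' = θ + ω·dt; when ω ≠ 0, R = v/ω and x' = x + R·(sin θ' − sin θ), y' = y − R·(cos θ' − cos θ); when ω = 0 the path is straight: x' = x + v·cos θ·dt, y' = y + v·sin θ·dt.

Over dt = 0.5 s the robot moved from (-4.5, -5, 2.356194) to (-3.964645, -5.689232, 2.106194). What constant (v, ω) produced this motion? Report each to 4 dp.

Δθ = 2.106194 − 2.356194 = -0.250000
ω = Δθ/dt = -0.250000/0.5 = -0.5000
R = −Δy/(cos θ' − cos θ) = 3.5000
v = R·ω = 3.5000·-0.5000 = -1.7500

v = -1.7500, ω = -0.5000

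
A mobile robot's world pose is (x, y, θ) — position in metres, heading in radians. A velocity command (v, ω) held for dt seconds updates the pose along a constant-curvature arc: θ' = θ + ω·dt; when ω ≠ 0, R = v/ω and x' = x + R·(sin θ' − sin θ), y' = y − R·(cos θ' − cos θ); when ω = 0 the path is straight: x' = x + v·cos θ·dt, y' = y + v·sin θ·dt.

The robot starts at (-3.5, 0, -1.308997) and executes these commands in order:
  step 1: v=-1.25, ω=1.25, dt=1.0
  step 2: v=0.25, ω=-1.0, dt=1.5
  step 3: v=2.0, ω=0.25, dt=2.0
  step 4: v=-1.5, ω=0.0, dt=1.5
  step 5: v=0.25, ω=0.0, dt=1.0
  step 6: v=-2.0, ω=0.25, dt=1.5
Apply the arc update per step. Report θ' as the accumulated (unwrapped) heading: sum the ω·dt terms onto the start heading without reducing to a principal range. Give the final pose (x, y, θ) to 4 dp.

(-6.0464, 0.6954, -0.6840)

step 1: θ'=-0.0590 (R=-1.0000) → pose (-4.4070, 0.7394, -0.0590)
step 2: θ'=-1.5590 (R=-0.2500) → pose (-4.1717, 0.4928, -1.5590)
step 3: θ'=-1.0590 (R=8.0000) → pose (-3.1472, -3.3308, -1.0590)
step 4: θ'=-1.0590 (straight) → pose (-4.2491, -1.3691, -1.0590)
step 5: θ'=-1.0590 (straight) → pose (-4.1267, -1.5870, -1.0590)
step 6: θ'=-0.6840 (R=-8.0000) → pose (-6.0464, 0.6954, -0.6840)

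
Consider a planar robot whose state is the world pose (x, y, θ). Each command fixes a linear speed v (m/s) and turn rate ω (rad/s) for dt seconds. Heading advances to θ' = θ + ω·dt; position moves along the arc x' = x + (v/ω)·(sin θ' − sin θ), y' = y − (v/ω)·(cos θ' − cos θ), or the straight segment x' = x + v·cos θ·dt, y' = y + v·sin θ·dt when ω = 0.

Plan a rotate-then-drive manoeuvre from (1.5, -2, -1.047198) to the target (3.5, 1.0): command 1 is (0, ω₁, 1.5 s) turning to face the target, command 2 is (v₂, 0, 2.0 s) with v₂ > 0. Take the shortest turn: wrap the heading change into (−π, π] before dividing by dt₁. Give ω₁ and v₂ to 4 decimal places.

heading to target = atan2(1−-2, 3.5−1.5) = 0.9828
Δθ = wrap(0.9828 − -1.0472) = 2.0300; ω₁ = Δθ/dt₁ = 1.3533
distance = √((3.5−1.5)² + (1−-2)²) = 3.6056; v₂ = distance/dt₂ = 1.8028

ω₁ = 1.3533, v₂ = 1.8028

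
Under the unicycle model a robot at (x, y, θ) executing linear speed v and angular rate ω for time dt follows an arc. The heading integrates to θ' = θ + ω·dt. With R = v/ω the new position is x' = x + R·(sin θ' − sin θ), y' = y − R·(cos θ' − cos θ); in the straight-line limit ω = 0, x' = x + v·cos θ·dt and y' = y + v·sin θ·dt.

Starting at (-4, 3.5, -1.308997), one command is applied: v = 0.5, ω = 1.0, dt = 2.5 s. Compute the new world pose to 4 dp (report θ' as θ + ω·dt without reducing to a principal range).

θ' = -1.3090 + 1.0·2.5 = 1.1910
R = v/ω = 0.5/1.0 = 0.5000
x' = -4 + 0.5000·(sin 1.1910 − sin -1.3090) = -3.0527
y' = 3.5 − 0.5000·(cos 1.1910 − cos -1.3090) = 3.4440

(-3.0527, 3.4440, 1.1910)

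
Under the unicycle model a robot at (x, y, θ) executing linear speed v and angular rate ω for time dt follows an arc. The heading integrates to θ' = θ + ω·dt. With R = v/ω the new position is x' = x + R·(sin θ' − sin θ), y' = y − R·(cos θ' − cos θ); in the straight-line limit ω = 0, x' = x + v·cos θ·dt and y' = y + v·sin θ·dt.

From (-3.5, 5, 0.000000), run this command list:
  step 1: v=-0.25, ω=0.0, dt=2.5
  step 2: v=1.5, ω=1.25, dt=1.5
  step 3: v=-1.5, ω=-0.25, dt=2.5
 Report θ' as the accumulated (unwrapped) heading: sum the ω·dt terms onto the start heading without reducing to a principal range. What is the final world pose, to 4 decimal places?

(-3.0107, 2.8703, 1.2500)

step 1: θ'=0.0000 (straight) → pose (-4.1250, 5.0000, 0.0000)
step 2: θ'=1.8750 (R=1.2000) → pose (-2.9801, 6.5594, 1.8750)
step 3: θ'=1.2500 (R=6.0000) → pose (-3.0107, 2.8703, 1.2500)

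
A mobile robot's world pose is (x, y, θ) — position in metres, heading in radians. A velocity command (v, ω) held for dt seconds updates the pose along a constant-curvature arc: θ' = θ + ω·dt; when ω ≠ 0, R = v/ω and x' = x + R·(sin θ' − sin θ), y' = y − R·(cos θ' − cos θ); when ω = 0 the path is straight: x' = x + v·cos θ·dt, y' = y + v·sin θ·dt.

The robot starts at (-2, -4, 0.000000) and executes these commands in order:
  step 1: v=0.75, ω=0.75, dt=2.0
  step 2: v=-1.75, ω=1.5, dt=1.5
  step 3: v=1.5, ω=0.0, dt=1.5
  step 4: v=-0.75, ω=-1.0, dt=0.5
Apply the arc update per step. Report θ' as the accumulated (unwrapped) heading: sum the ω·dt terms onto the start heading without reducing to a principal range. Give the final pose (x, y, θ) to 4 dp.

step 1: θ'=1.5000 (R=1.0000) → pose (-1.0025, -3.0707, 1.5000)
step 2: θ'=3.7500 (R=-1.1667) → pose (0.8281, -4.1106, 3.7500)
step 3: θ'=3.7500 (straight) → pose (-1.0182, -5.3966, 3.7500)
step 4: θ'=3.2500 (R=0.7500) → pose (-0.6707, -5.2664, 3.2500)

(-0.6707, -5.2664, 3.2500)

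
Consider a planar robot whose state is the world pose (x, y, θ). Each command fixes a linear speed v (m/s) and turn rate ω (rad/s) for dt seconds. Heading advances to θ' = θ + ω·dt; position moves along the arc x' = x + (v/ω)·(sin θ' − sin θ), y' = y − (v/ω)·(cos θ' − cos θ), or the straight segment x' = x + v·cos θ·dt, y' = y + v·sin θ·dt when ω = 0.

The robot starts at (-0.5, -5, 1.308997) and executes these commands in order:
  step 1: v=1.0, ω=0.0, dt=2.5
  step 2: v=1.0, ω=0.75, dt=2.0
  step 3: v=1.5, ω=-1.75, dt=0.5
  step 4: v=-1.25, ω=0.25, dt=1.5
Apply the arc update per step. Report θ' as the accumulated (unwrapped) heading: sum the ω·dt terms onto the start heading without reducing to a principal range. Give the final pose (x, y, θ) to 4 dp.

step 1: θ'=1.3090 (straight) → pose (0.1470, -2.5852, 1.3090)
step 2: θ'=2.8090 (R=1.3333) → pose (-0.7055, -0.9798, 2.8090)
step 3: θ'=1.9340 (R=-0.8571) → pose (-1.2269, -0.4742, 1.9340)
step 4: θ'=2.3090 (R=-5.0000) → pose (-0.2515, -2.0626, 2.3090)

(-0.2515, -2.0626, 2.3090)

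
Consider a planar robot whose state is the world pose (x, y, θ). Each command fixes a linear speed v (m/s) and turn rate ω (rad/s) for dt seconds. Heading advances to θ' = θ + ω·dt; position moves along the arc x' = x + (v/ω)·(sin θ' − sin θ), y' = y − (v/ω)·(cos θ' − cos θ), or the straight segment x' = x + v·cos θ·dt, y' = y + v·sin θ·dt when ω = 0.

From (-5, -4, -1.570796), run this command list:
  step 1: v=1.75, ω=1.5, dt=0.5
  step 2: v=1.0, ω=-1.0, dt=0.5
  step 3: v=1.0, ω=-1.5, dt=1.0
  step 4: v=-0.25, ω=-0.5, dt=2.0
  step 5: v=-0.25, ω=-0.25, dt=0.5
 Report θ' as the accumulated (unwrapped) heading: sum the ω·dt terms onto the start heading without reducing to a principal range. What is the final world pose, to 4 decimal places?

step 1: θ'=-0.8208 (R=1.1667) → pose (-4.6870, -4.7952, -0.8208)
step 2: θ'=-1.3208 (R=-1.0000) → pose (-4.4497, -5.2295, -1.3208)
step 3: θ'=-2.8208 (R=-0.6667) → pose (-4.8855, -6.0271, -2.8208)
step 4: θ'=-3.8208 (R=0.5000) → pose (-4.4137, -6.1125, -3.8208)
step 5: θ'=-3.9458 (R=1.0000) → pose (-4.3216, -6.1969, -3.9458)

(-4.3216, -6.1969, -3.9458)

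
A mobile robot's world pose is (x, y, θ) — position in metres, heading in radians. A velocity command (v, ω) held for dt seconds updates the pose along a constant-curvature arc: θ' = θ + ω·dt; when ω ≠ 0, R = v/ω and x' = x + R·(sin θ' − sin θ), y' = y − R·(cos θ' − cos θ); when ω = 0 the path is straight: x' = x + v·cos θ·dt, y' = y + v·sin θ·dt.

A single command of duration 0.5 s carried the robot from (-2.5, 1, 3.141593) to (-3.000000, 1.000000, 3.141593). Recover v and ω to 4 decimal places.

v = 1.0000, ω = 0.0000

Δθ = 3.141593 − 3.141593 = 0.000000
ω = Δθ/dt = 0.000000/0.5 = 0.0000
ω = 0 → v = (Δx·cos θ + Δy·sin θ)/dt = 1.0000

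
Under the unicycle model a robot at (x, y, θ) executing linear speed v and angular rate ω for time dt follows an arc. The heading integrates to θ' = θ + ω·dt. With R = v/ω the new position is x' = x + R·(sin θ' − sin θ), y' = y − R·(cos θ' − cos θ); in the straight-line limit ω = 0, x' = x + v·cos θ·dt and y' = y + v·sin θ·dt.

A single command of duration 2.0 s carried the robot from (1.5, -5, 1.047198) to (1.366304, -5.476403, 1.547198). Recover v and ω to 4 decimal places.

v = -0.2500, ω = 0.2500

Δθ = 1.547198 − 1.047198 = 0.500000
ω = Δθ/dt = 0.500000/2.0 = 0.2500
R = −Δy/(cos θ' − cos θ) = -1.0000
v = R·ω = -1.0000·0.2500 = -0.2500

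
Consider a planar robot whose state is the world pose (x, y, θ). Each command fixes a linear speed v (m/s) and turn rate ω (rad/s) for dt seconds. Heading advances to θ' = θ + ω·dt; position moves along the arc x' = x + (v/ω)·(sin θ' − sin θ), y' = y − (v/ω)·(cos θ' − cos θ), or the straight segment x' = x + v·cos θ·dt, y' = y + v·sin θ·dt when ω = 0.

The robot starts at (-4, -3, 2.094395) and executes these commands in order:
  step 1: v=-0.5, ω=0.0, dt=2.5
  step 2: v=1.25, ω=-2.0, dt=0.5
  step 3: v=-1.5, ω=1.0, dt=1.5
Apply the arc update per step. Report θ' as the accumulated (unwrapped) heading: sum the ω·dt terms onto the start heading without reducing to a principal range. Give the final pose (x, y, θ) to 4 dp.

step 1: θ'=2.0944 (straight) → pose (-3.3750, -4.0825, 2.0944)
step 2: θ'=1.0944 (R=-0.6250) → pose (-3.3891, -3.4834, 1.0944)
step 3: θ'=2.5944 (R=-1.5000) → pose (-2.8366, -5.4523, 2.5944)

(-2.8366, -5.4523, 2.5944)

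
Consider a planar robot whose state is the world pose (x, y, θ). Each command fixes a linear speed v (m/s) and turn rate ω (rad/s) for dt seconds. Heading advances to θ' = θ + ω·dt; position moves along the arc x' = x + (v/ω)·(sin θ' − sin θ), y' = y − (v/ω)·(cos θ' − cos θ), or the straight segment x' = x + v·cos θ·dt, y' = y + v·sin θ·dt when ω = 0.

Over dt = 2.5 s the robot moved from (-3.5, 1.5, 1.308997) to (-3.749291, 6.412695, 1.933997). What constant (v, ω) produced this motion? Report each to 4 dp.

v = 2.0000, ω = 0.2500

Δθ = 1.933997 − 1.308997 = 0.625000
ω = Δθ/dt = 0.625000/2.5 = 0.2500
R = −Δy/(cos θ' − cos θ) = 8.0000
v = R·ω = 8.0000·0.2500 = 2.0000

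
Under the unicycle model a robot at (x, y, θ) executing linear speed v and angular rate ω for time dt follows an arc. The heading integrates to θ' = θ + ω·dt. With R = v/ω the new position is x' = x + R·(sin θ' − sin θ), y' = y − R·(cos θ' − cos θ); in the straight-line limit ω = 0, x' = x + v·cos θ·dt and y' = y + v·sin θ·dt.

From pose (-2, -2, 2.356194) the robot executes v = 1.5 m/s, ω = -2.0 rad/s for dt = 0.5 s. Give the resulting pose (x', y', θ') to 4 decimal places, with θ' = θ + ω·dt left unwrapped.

(-2.2025, -1.3100, 1.3562)

θ' = 2.3562 + -2.0·0.5 = 1.3562
R = v/ω = 1.5/-2.0 = -0.7500
x' = -2 + -0.7500·(sin 1.3562 − sin 2.3562) = -2.2025
y' = -2 − -0.7500·(cos 1.3562 − cos 2.3562) = -1.3100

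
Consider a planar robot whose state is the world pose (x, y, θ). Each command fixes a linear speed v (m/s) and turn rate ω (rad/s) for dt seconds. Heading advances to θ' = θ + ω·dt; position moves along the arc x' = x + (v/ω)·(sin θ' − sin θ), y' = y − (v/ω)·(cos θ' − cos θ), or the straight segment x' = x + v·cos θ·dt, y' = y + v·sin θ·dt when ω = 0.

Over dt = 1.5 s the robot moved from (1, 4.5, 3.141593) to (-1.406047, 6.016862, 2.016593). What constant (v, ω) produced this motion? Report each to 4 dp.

Δθ = 2.016593 − 3.141593 = -1.125000
ω = Δθ/dt = -1.125000/1.5 = -0.7500
R = Δx/(sin θ' − sin θ) = -2.6667
v = R·ω = -2.6667·-0.7500 = 2.0000

v = 2.0000, ω = -0.7500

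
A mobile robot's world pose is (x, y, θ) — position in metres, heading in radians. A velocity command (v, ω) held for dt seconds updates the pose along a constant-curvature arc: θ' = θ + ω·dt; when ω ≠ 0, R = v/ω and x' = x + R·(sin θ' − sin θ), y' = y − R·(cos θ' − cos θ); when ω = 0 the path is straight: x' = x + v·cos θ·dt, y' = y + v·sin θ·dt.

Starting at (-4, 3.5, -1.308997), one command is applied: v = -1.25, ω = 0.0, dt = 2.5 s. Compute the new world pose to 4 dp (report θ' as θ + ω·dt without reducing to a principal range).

θ' = -1.3090 + 0.0·2.5 = -1.3090
ω = 0 → straight: x' = -4 + -1.25·cos(-1.3090)·2.5 = -4.8088
y' = 3.5 + -1.25·sin(-1.3090)·2.5 = 6.5185

(-4.8088, 6.5185, -1.3090)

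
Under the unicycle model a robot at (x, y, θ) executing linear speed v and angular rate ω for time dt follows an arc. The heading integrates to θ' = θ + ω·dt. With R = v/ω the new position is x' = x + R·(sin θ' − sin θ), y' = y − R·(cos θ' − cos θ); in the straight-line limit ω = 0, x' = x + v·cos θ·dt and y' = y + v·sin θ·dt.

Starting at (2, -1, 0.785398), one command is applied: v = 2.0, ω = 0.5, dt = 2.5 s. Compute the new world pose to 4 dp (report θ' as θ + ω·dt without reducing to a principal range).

θ' = 0.7854 + 0.5·2.5 = 2.0354
R = v/ω = 2.0/0.5 = 4.0000
x' = 2 + 4.0000·(sin 2.0354 − sin 0.7854) = 2.7476
y' = -1 − 4.0000·(cos 2.0354 − cos 0.7854) = 3.6207

(2.7476, 3.6207, 2.0354)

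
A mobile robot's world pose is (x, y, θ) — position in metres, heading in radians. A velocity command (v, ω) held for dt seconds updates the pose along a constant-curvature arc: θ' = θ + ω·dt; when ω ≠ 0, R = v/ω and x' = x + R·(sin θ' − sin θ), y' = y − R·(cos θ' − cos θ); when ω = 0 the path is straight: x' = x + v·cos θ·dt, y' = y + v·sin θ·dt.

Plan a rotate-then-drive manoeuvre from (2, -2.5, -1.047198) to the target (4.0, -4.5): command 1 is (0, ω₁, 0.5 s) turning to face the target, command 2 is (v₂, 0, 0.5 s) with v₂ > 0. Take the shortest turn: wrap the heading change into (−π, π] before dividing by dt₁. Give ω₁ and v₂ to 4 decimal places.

ω₁ = 0.5236, v₂ = 5.6569

heading to target = atan2(-4.5−-2.5, 4−2) = -0.7854
Δθ = wrap(-0.7854 − -1.0472) = 0.2618; ω₁ = Δθ/dt₁ = 0.5236
distance = √((4−2)² + (-4.5−-2.5)²) = 2.8284; v₂ = distance/dt₂ = 5.6569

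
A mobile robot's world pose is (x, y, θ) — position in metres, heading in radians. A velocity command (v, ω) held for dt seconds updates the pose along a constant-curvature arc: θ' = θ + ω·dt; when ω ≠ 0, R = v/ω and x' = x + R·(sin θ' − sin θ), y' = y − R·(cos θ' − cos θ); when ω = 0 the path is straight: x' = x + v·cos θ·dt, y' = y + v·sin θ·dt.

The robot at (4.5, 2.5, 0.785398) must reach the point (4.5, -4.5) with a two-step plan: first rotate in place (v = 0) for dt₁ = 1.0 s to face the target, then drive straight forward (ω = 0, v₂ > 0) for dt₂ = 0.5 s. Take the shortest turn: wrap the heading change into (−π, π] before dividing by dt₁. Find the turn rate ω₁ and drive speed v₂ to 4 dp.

heading to target = atan2(-4.5−2.5, 4.5−4.5) = -1.5708
Δθ = wrap(-1.5708 − 0.7854) = -2.3562; ω₁ = Δθ/dt₁ = -2.3562
distance = √((4.5−4.5)² + (-4.5−2.5)²) = 7.0000; v₂ = distance/dt₂ = 14.0000

ω₁ = -2.3562, v₂ = 14.0000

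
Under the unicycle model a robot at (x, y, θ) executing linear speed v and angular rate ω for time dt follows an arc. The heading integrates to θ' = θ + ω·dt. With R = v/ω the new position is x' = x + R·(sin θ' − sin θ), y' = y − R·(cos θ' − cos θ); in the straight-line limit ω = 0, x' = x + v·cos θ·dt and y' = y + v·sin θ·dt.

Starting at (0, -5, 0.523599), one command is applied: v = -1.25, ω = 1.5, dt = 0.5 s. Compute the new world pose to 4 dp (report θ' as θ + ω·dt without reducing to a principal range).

(-0.3801, -5.4777, 1.2736)

θ' = 0.5236 + 1.5·0.5 = 1.2736
R = v/ω = -1.25/1.5 = -0.8333
x' = 0 + -0.8333·(sin 1.2736 − sin 0.5236) = -0.3801
y' = -5 − -0.8333·(cos 1.2736 − cos 0.5236) = -5.4777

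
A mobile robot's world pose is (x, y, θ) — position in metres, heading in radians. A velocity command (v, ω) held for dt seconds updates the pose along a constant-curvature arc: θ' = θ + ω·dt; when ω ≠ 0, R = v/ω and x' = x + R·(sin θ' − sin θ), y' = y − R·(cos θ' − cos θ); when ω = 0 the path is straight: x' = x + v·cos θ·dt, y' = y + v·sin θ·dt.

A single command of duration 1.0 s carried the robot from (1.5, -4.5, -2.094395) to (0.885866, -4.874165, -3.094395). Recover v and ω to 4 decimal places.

v = 0.7500, ω = -1.0000

Δθ = -3.094395 − -2.094395 = -1.000000
ω = Δθ/dt = -1.000000/1.0 = -1.0000
R = Δx/(sin θ' − sin θ) = -0.7500
v = R·ω = -0.7500·-1.0000 = 0.7500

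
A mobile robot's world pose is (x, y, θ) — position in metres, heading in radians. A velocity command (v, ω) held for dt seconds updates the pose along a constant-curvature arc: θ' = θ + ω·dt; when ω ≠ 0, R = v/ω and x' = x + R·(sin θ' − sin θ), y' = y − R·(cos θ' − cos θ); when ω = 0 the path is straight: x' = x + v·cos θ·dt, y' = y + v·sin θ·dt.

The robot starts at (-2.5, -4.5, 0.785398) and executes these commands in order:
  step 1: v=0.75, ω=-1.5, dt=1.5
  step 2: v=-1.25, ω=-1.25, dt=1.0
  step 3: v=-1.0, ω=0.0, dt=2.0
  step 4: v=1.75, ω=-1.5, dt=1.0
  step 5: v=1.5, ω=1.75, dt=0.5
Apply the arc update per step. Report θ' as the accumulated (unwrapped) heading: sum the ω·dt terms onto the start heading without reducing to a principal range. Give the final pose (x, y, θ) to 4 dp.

step 1: θ'=-1.4646 (R=-0.5000) → pose (-1.6493, -4.8006, -1.4646)
step 2: θ'=-2.7146 (R=1.0000) → pose (-1.0690, -3.7843, -2.7146)
step 3: θ'=-2.7146 (straight) → pose (0.7514, -2.9561, -2.7146)
step 4: θ'=-4.2146 (R=-1.1667) → pose (-0.7568, -2.4512, -4.2146)
step 5: θ'=-3.3396 (R=0.8571) → pose (-1.3413, -2.0201, -3.3396)

(-1.3413, -2.0201, -3.3396)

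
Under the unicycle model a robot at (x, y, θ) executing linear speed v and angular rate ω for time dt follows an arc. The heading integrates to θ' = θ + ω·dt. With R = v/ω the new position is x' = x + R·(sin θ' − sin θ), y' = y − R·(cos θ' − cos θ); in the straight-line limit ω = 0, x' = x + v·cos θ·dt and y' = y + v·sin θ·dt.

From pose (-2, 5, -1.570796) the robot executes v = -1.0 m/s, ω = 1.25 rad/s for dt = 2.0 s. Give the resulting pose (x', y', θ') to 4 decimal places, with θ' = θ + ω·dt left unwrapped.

θ' = -1.5708 + 1.25·2.0 = 0.9292
R = v/ω = -1.0/1.25 = -0.8000
x' = -2 + -0.8000·(sin 0.9292 − sin -1.5708) = -3.4409
y' = 5 − -0.8000·(cos 0.9292 − cos -1.5708) = 5.4788

(-3.4409, 5.4788, 0.9292)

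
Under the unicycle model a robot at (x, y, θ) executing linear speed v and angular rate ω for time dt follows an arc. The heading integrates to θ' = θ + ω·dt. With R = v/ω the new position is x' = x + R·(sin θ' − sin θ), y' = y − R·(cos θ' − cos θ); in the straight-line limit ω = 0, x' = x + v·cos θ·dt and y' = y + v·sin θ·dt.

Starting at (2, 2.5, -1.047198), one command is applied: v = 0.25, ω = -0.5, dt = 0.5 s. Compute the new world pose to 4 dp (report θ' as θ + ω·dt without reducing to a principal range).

(2.0484, 2.3851, -1.2972)

θ' = -1.0472 + -0.5·0.5 = -1.2972
R = v/ω = 0.25/-0.5 = -0.5000
x' = 2 + -0.5000·(sin -1.2972 − sin -1.0472) = 2.0484
y' = 2.5 − -0.5000·(cos -1.2972 − cos -1.0472) = 2.3851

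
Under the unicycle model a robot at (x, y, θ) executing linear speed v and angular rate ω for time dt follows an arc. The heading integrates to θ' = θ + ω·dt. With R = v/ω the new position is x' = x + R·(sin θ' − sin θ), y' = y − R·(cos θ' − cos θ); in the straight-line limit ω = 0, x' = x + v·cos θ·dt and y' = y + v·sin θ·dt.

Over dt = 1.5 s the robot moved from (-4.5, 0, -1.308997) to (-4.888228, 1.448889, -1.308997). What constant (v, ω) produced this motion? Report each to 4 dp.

v = -1.0000, ω = 0.0000

Δθ = -1.308997 − -1.308997 = 0.000000
ω = Δθ/dt = 0.000000/1.5 = 0.0000
ω = 0 → v = (Δx·cos θ + Δy·sin θ)/dt = -1.0000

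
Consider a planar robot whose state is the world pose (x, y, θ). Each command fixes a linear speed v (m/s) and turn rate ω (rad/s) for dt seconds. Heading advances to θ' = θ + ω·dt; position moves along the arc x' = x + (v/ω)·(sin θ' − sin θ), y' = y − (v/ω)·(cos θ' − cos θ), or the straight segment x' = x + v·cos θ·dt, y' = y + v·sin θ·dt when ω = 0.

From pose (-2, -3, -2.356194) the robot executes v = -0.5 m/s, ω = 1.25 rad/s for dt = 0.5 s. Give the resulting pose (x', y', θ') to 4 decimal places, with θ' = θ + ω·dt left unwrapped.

θ' = -2.3562 + 1.25·0.5 = -1.7312
R = v/ω = -0.5/1.25 = -0.4000
x' = -2 + -0.4000·(sin -1.7312 − sin -2.3562) = -1.8880
y' = -3 − -0.4000·(cos -1.7312 − cos -2.3562) = -2.7810

(-1.8880, -2.7810, -1.7312)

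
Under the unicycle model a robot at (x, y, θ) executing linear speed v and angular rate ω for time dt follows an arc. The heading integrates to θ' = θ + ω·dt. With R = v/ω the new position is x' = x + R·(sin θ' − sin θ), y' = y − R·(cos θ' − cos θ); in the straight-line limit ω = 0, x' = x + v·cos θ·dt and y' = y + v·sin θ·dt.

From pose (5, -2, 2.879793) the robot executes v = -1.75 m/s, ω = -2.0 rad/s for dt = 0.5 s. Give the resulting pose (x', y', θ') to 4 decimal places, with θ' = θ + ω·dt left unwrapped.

θ' = 2.8798 + -2.0·0.5 = 1.8798
R = v/ω = -1.75/-2.0 = 0.8750
x' = 5 + 0.8750·(sin 1.8798 − sin 2.8798) = 5.6071
y' = -2 − 0.8750·(cos 1.8798 − cos 2.8798) = -2.5791

(5.6071, -2.5791, 1.8798)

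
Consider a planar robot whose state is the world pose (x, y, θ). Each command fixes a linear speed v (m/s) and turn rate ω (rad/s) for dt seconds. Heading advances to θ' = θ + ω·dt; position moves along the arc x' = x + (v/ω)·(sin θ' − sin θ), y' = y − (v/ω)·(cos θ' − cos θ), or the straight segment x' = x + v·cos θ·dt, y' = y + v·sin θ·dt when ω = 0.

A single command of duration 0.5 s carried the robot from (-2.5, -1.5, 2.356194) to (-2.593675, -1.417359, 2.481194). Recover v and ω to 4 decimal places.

v = 0.2500, ω = 0.2500

Δθ = 2.481194 − 2.356194 = 0.125000
ω = Δθ/dt = 0.125000/0.5 = 0.2500
R = Δx/(sin θ' − sin θ) = 1.0000
v = R·ω = 1.0000·0.2500 = 0.2500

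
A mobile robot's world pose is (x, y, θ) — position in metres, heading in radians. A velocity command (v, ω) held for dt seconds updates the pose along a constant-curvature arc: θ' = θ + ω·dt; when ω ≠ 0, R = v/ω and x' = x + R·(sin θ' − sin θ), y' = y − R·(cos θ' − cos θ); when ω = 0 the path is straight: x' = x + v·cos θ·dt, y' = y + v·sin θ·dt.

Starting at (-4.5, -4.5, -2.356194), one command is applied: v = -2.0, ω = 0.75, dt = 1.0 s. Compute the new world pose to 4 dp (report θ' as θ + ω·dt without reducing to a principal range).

θ' = -2.3562 + 0.75·1.0 = -1.6062
R = v/ω = -2.0/0.75 = -2.6667
x' = -4.5 + -2.6667·(sin -1.6062 − sin -2.3562) = -3.7206
y' = -4.5 − -2.6667·(cos -1.6062 − cos -2.3562) = -2.7088

(-3.7206, -2.7088, -1.6062)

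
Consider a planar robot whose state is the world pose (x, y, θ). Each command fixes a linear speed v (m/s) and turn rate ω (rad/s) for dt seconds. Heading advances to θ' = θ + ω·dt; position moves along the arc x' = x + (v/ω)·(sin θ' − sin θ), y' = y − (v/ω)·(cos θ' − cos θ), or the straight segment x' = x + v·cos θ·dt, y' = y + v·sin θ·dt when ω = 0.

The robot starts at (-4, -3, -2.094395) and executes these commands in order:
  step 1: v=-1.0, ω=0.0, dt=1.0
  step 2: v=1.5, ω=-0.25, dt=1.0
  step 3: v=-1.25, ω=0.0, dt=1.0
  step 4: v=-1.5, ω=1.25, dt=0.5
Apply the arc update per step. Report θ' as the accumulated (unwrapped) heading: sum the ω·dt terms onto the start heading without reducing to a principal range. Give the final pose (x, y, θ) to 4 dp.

(-3.2021, -1.7712, -1.7194)

step 1: θ'=-2.0944 (straight) → pose (-3.5000, -2.1340, -2.0944)
step 2: θ'=-2.3444 (R=-6.0000) → pose (-4.4037, -3.3263, -2.3444)
step 3: θ'=-2.3444 (straight) → pose (-3.5304, -2.4320, -2.3444)
step 4: θ'=-1.7194 (R=-1.2000) → pose (-3.2021, -1.7712, -1.7194)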